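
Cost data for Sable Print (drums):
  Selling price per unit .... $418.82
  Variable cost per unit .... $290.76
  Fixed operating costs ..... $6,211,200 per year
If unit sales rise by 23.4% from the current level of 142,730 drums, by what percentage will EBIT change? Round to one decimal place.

At 142,730 units, contribution = 142,730 × $128.06 = $18,278,003.80.
EBIT = $18,278,003.80 − $6,211,200 = $12,066,803.80.
Degree of operating leverage = $18,278,003.80 / $12,066,803.80 = 1.5147.
Operating income changes by 1.5147 × +23.4% = +35.4%.

+35.4%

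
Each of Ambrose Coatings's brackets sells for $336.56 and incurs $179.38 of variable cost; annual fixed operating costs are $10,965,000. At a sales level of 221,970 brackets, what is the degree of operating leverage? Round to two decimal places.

1.46

At 221,970 units, contribution = 221,970 × $157.18 = $34,889,244.60.
Subtracting fixed costs: EBIT = $34,889,244.60 − $10,965,000 = $23,924,244.60.
So DOL = total CM / EBIT = $34,889,244.60 / $23,924,244.60 = 1.4583.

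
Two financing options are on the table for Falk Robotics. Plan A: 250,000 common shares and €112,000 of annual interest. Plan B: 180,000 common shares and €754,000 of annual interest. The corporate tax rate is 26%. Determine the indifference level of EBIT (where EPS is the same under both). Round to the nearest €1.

At indifference, (EBIT − 112,000)(1 − t)/250,000 = (EBIT − 754,000)(1 − t)/180,000.
The (1 − t) factor cancels: (EBIT − 112,000) × 180,000 = (EBIT − 754,000) × 250,000.
EBIT × (250,000 − 180,000) = 754,000 × 250,000 − 112,000 × 180,000 = 168,340,000,000, so EBIT = 168,340,000,000 ÷ 70,000 = 2,404,857.14.

€2,404,857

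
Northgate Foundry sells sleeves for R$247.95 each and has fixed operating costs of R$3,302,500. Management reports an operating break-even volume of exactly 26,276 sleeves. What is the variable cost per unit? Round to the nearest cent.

Contribution per unit must be FC / Q = R$3,302,500 / 26,276 = R$125.6850.
Variable cost per unit = R$247.95 − R$125.6850 = R$122.26.

R$122.26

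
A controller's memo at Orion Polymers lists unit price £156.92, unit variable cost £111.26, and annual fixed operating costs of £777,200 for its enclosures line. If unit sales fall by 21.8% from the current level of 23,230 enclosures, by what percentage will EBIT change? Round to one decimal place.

-81.6%

Contribution at this volume is 23,230 × £45.66 = £1,060,681.80.
Operating income = contribution − fixed costs = £1,060,681.80 − £777,200 = £283,481.80.
DOL = contribution ÷ EBIT = £1,060,681.80 ÷ £283,481.80 = 3.7416.
Operating income changes by 3.7416 × -21.8% = -81.6%.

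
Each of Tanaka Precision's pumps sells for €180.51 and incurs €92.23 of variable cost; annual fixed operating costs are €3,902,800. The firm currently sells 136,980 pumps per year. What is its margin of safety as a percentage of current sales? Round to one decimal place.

67.7%

Each unit contributes €180.51 − €92.23 = €88.28. Break-even units = €3,902,800 ÷ €88.28 = 44,209.33; break-even revenue = 44,209.33 × €180.51 = €7,980,226.87.
Current sales = 136,980 × €180.51 = €24,726,259.80.
Margin of safety = (€24,726,259.80 − €7,980,226.87) ÷ €24,726,259.80 = 67.7%.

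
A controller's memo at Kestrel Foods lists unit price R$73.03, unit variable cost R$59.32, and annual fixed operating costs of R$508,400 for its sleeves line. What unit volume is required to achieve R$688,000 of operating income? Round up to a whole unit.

87,265 sleeves

Unit CM = price − variable cost = R$73.03 − R$59.32 = R$13.71.
Required volume = (fixed costs + target profit) ÷ CM = (R$508,400 + R$688,000) ÷ R$13.71 = 87,264.77, so 87,265 sleeves.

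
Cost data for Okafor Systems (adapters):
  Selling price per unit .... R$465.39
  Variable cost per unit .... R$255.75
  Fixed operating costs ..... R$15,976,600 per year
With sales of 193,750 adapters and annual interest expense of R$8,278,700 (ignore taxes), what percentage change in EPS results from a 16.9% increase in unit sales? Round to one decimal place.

Total contribution margin = 193,750 × R$209.64 = R$40,617,750.00.
Subtracting fixed costs: EBIT = R$40,617,750.00 − R$15,976,600 = R$24,641,150.00.
Interest = R$8,278,700.00, so EBIT − I = R$16,362,450.00.
Degree of combined leverage = contribution ÷ (EBIT − I) = R$40,617,750.00 ÷ R$16,362,450.00 = 2.4824.
%ΔEPS = DCL × %ΔSales = 2.4824 × +16.9% = +42.0%.

+42.0%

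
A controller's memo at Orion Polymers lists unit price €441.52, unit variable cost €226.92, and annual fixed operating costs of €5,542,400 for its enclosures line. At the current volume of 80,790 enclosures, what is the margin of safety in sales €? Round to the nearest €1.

€24,267,416

Unit CM = price − variable cost = €441.52 − €226.92 = €214.60. Break-even units = €5,542,400 ÷ €214.60 = 25,826.65; break-even revenue = 25,826.65 × €441.52 = €11,402,984.38.
Current sales = 80,790 × €441.52 = €35,670,400.80.
Margin of safety = €35,670,400.80 − €11,402,984.38 = €24,267,416.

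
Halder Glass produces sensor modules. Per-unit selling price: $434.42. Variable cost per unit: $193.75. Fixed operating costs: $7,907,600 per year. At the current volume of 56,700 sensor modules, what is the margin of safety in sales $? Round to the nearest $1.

$10,358,046

Each unit contributes $434.42 − $193.75 = $240.67. Break-even units = $7,907,600 ÷ $240.67 = 32,856.61; break-even revenue = 32,856.61 × $434.42 = $14,273,567.92.
Actual sales revenue = 56,700 × $434.42 = $24,631,614.00.
Margin of safety = $24,631,614.00 − $14,273,567.92 = $10,358,046.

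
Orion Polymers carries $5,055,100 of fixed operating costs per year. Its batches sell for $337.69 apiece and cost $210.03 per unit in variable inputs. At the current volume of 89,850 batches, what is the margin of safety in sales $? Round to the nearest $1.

Each unit contributes $337.69 − $210.03 = $127.66. Break-even units = $5,055,100 ÷ $127.66 = 39,598.15; break-even revenue = 39,598.15 × $337.69 = $13,371,899.73.
Actual sales revenue = 89,850 × $337.69 = $30,341,446.50.
Margin of safety = $30,341,446.50 − $13,371,899.73 = $16,969,547.

$16,969,547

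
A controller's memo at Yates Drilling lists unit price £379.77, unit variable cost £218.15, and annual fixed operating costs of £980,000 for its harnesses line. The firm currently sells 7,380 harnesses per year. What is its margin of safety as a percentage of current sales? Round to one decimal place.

17.8%

Each unit contributes £379.77 − £218.15 = £161.62. Break-even units = £980,000 ÷ £161.62 = 6,063.61; break-even revenue = 6,063.61 × £379.77 = £2,302,775.65.
Current sales = 7,380 × £379.77 = £2,802,702.60.
Margin of safety = (£2,802,702.60 − £2,302,775.65) ÷ £2,802,702.60 = 17.8%.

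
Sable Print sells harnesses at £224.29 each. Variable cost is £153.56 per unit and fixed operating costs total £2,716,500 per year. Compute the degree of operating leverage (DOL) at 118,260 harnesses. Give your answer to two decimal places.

Total contribution margin = 118,260 × £70.73 = £8,364,529.80.
Subtracting fixed costs: EBIT = £8,364,529.80 − £2,716,500 = £5,648,029.80.
So DOL = total CM / EBIT = £8,364,529.80 / £5,648,029.80 = 1.4810.

1.48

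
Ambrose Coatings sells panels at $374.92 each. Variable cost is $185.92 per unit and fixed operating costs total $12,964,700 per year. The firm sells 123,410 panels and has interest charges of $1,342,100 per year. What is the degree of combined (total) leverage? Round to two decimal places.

2.59

Total contribution margin = 123,410 × $189.00 = $23,324,490.00.
Operating income = contribution − fixed costs = $23,324,490.00 − $12,964,700 = $10,359,790.00. Interest = $1,342,100.00.
DOL = $23,324,490.00 ÷ $10,359,790.00 = 2.2514; DFL = $10,359,790.00 ÷ $9,017,690.00 = 1.1488.
DCL = DOL × DFL = 2.2514 × 1.1488 = 2.5864.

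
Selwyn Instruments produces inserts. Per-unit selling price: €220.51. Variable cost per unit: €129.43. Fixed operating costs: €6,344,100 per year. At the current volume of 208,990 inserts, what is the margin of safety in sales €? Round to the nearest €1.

Each unit contributes €220.51 − €129.43 = €91.08. Break-even units = €6,344,100 ÷ €91.08 = 69,654.15; break-even revenue = 69,654.15 × €220.51 = €15,359,436.66.
Actual sales revenue = 208,990 × €220.51 = €46,084,384.90.
Margin of safety = €46,084,384.90 − €15,359,436.66 = €30,724,948.

€30,724,948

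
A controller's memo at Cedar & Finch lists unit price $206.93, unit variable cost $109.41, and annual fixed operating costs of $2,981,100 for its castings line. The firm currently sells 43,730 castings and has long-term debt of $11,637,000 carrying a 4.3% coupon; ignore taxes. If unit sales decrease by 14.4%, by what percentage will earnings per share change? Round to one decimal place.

Contribution at this volume is 43,730 × $97.52 = $4,264,549.60.
Operating income = contribution − fixed costs = $4,264,549.60 − $2,981,100 = $1,283,449.60.
Interest = $500,391.00, so EBIT − I = $783,058.60.
Degree of combined leverage = contribution ÷ (EBIT − I) = $4,264,549.60 ÷ $783,058.60 = 5.4460.
%ΔEPS = DCL × %ΔSales = 5.4460 × -14.4% = -78.4%.

-78.4%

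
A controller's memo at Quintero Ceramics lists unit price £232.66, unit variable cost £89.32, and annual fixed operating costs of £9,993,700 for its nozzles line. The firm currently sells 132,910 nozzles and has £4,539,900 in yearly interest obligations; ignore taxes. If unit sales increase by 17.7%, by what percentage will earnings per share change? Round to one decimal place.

Total contribution margin = 132,910 × £143.34 = £19,051,319.40.
Operating income = contribution − fixed costs = £19,051,319.40 − £9,993,700 = £9,057,619.40.
After interest of £4,539,900.00, pre-tax earnings = £4,517,719.40.
Degree of combined leverage = contribution ÷ (EBIT − I) = £19,051,319.40 ÷ £4,517,719.40 = 4.2170.
EPS therefore changes by 4.2170 × (+17.7%) = +74.6%.

+74.6%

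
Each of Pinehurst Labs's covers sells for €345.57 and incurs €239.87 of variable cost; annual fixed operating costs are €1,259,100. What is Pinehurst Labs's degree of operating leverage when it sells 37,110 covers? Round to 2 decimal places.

1.47

Contribution at this volume is 37,110 × €105.70 = €3,922,527.00.
EBIT = €3,922,527.00 − €1,259,100 = €2,663,427.00.
DOL = contribution ÷ EBIT = €3,922,527.00 ÷ €2,663,427.00 = 1.4727.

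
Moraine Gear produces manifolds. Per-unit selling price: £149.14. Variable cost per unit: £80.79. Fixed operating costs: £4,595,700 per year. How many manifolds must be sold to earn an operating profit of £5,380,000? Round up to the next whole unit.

145,951 manifolds

Each unit contributes £149.14 − £80.79 = £68.35.
Units = (FC + target) / CM = (£4,595,700 + £5,380,000) / £68.35 = 145,950.26, so 145,951 manifolds.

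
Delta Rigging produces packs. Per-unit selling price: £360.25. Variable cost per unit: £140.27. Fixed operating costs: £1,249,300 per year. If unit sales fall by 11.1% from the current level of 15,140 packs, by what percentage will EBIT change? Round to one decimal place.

Contribution at this volume is 15,140 × £219.98 = £3,330,497.20.
EBIT = £3,330,497.20 − £1,249,300 = £2,081,197.20.
So DOL = total CM / EBIT = £3,330,497.20 / £2,081,197.20 = 1.6003.
So EBIT moves 1.6003 × (-11.1%) = -17.8%.

-17.8%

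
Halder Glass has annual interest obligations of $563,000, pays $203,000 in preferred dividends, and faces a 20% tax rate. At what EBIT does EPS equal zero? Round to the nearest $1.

Preferred dividends are paid after tax, so their pre-tax equivalent is $203,000 ÷ (1 − 0.20) = $253,750.00.
EPS = 0 when EBIT covers interest plus the pre-tax preferred burden: $563,000 + $253,750.00 = $816,750.00.

$816,750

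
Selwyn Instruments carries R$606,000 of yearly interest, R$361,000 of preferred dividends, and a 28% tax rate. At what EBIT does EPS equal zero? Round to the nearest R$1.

R$1,107,389

Preferred dividends are paid after tax, so their pre-tax equivalent is R$361,000 ÷ (1 − 0.28) = R$501,388.89.
EPS = 0 when EBIT covers interest plus the pre-tax preferred burden: R$606,000 + R$501,388.89 = R$1,107,388.89.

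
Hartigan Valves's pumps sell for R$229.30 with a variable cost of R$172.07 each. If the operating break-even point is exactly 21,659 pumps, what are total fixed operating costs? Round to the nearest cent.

R$1,239,544.57

Contribution margin per unit = R$229.30 − R$172.07 = R$57.23.
Fixed costs = break-even units × CM = 21,659 × R$57.23 = R$1,239,544.57.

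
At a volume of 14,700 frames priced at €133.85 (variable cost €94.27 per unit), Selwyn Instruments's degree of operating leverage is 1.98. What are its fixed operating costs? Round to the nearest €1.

€287,974

At 14,700 units, contribution = 14,700 × €39.58 = €581,826.00.
DOL = contribution / EBIT, so EBIT = €581,826.00 / 1.98 = €293,851.52.
Fixed costs = CM − EBIT = €581,826.00 − €293,851.52 = €287,974.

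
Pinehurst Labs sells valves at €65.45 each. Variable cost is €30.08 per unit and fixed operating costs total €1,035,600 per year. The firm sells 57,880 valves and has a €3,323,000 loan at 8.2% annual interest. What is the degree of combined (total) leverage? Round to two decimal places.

2.77

At 57,880 units, contribution = 57,880 × €35.37 = €2,047,215.60.
Operating income = contribution − fixed costs = €2,047,215.60 − €1,035,600 = €1,011,615.60. Interest = €272,486.00, so EBIT − I = €739,129.60.
DCL = contribution ÷ (EBIT − I) = €2,047,215.60 ÷ €739,129.60 = 2.7698.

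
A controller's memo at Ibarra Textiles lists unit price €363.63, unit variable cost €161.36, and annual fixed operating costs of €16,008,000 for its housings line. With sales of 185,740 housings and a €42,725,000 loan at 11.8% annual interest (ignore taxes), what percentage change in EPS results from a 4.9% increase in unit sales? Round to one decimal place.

+11.1%

At 185,740 units, contribution = 185,740 × €202.27 = €37,569,629.80.
EBIT = €37,569,629.80 − €16,008,000 = €21,561,629.80.
After interest of €5,041,550.00, pre-tax earnings = €16,520,079.80.
Degree of combined leverage = contribution ÷ (EBIT − I) = €37,569,629.80 ÷ €16,520,079.80 = 2.2742.
EPS therefore changes by 2.2742 × (+4.9%) = +11.1%.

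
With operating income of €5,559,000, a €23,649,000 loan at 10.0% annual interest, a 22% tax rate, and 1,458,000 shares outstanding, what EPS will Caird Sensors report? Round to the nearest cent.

Pre-tax income = €5,559,000 − €2,364,900.00 = €3,194,100.00.
Net income = €3,194,100.00 × (1 − 0.22) = €2,491,398.00.
Per share: €2,491,398.00 / 1,458,000 shares = €1.71.

€1.71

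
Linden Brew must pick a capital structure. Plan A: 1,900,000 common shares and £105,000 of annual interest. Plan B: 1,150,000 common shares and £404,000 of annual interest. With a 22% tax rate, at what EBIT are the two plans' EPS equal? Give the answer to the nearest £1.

Set EPS_A = EPS_B: (EBIT − £105,000)(1 − 0.22) ÷ 1,900,000 = (EBIT − £404,000)(1 − 0.22) ÷ 1,150,000.
Cancelling (1 − t) and cross-multiplying: 1,150,000·(EBIT − 105,000) = 1,900,000·(EBIT − 404,000).
EBIT × (1,900,000 − 1,150,000) = 404,000 × 1,900,000 − 105,000 × 1,150,000 = 646,850,000,000, so EBIT = 646,850,000,000 ÷ 750,000 = 862,466.67.

£862,467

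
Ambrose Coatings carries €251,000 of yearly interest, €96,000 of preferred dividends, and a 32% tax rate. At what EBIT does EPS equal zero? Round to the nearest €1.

Preferred dividends are paid after tax, so their pre-tax equivalent is €96,000 ÷ (1 − 0.32) = €141,176.47.
Financial break-even EBIT = interest + D_p ÷ (1 − t) = €251,000 + €141,176.47 = €392,176.47.

€392,176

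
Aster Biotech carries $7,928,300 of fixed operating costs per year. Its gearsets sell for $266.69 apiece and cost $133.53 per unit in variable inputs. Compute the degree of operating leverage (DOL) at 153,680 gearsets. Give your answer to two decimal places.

1.63

Total contribution margin = 153,680 × $133.16 = $20,464,028.80.
Subtracting fixed costs: EBIT = $20,464,028.80 − $7,928,300 = $12,535,728.80.
Degree of operating leverage = $20,464,028.80 / $12,535,728.80 = 1.6325.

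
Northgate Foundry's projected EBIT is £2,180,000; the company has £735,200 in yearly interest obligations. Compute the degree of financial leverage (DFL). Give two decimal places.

1.51

Interest = £735,200.00.
Degree of financial leverage = EBIT / (EBIT − interest) = £2,180,000 / £1,444,800.00 = 1.5089.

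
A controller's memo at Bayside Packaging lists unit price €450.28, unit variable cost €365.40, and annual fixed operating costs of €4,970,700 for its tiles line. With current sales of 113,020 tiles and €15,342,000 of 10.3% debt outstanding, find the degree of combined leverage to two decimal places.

3.15

Contribution at this volume is 113,020 × €84.88 = €9,593,137.60.
Subtracting fixed costs: EBIT = €9,593,137.60 − €4,970,700 = €4,622,437.60. Interest = €1,580,226.00.
DOL = €9,593,137.60 ÷ €4,622,437.60 = 2.0753; DFL = €4,622,437.60 ÷ €3,042,211.60 = 1.5194.
DCL = DOL × DFL = 2.0753 × 1.5194 = 3.1532.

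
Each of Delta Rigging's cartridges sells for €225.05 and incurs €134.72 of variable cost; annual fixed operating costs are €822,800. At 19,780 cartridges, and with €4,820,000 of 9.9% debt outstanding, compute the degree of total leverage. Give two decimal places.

3.67

Total contribution margin = 19,780 × €90.33 = €1,786,727.40.
Operating income = contribution − fixed costs = €1,786,727.40 − €822,800 = €963,927.40. Interest = €477,180.00.
DOL = €1,786,727.40 ÷ €963,927.40 = 1.8536; DFL = €963,927.40 ÷ €486,747.40 = 1.9803.
Combined leverage = 1.8536 × 1.9803 = 3.6707.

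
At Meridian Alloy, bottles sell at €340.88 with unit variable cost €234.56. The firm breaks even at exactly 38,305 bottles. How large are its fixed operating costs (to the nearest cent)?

€4,072,587.60

Contribution margin per unit = €340.88 − €234.56 = €106.32.
Since BE = FC / CM, FC = 38,305 × €106.32 = €4,072,587.60.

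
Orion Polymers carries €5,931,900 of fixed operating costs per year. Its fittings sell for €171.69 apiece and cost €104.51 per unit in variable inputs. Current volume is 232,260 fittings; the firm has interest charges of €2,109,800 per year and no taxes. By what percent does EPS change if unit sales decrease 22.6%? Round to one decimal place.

Contribution at this volume is 232,260 × €67.18 = €15,603,226.80.
EBIT = €15,603,226.80 − €5,931,900 = €9,671,326.80.
Interest = €2,109,800.00, so EBIT − I = €7,561,526.80.
DCL = total CM / (EBIT − I) = €15,603,226.80 / €7,561,526.80 = 2.0635.
%ΔEPS = DCL × %ΔSales = 2.0635 × -22.6% = -46.6%.

-46.6%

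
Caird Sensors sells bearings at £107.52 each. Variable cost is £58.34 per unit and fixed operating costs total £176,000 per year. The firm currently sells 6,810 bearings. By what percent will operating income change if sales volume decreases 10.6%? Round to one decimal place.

Total contribution margin = 6,810 × £49.18 = £334,915.80.
Subtracting fixed costs: EBIT = £334,915.80 − £176,000 = £158,915.80.
So DOL = total CM / EBIT = £334,915.80 / £158,915.80 = 2.1075.
%ΔEBIT = DOL × %ΔSales = 2.1075 × -10.6% = -22.3%.

-22.3%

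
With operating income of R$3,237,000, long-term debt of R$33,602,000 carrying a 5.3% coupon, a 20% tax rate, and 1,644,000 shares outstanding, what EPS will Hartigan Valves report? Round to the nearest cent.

Pre-tax income = R$3,237,000 − R$1,780,906.00 = R$1,456,094.00.
After tax at 20%: net income = R$1,456,094.00 × 0.80 = R$1,164,875.20.
Per share: R$1,164,875.20 / 1,644,000 shares = R$0.71.

R$0.71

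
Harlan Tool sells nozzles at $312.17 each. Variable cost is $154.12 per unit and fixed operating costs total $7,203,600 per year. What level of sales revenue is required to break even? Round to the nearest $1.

CM per unit = $312.17 − $154.12 = $158.05; CM ratio = $158.05 / $312.17 = 0.5063.
Break-even sales = FC ÷ CM ratio = $7,203,600 × $312.17 / $158.05 = $14,228,079.

$14,228,079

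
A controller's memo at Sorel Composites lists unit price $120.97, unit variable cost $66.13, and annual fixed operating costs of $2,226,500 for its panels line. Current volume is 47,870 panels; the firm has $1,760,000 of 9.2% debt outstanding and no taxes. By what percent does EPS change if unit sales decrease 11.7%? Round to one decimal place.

Total contribution margin = 47,870 × $54.84 = $2,625,190.80.
Subtracting fixed costs: EBIT = $2,625,190.80 − $2,226,500 = $398,690.80.
After interest of $161,920.00, pre-tax earnings = $236,770.80.
Degree of combined leverage = contribution ÷ (EBIT − I) = $2,625,190.80 ÷ $236,770.80 = 11.0875.
EPS therefore changes by 11.0875 × (-11.7%) = -129.7%.

-129.7%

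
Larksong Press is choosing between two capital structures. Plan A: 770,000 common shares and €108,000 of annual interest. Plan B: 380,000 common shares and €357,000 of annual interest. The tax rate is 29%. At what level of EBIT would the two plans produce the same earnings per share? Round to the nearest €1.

€599,615

Set EPS_A = EPS_B: (EBIT − €108,000)(1 − 0.29) ÷ 770,000 = (EBIT − €357,000)(1 − 0.29) ÷ 380,000.
The (1 − t) factor cancels: (EBIT − 108,000) × 380,000 = (EBIT − 357,000) × 770,000.
Solving, EBIT = (357,000·770,000 − 108,000·380,000) / (770,000 − 380,000) = 233,850,000,000 / 390,000 = 599,615.38.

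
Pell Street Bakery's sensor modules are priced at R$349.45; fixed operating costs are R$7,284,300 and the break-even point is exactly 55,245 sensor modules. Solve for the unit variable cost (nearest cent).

R$217.60

At break-even, FC = Q × (P − VC), so P − VC = R$7,284,300 ÷ 55,245 = R$131.8545.
Variable cost per unit = R$349.45 − R$131.8545 = R$217.60.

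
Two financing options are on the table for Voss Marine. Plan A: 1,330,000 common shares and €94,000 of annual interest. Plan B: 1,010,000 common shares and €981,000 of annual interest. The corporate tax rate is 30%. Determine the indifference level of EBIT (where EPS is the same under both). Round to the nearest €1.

Set EPS_A = EPS_B: (EBIT − €94,000)(1 − 0.30) ÷ 1,330,000 = (EBIT − €981,000)(1 − 0.30) ÷ 1,010,000.
The (1 − t) factor cancels: (EBIT − 94,000) × 1,010,000 = (EBIT − 981,000) × 1,330,000.
Solving, EBIT = (981,000·1,330,000 − 94,000·1,010,000) / (1,330,000 − 1,010,000) = 1,209,790,000,000 / 320,000 = 3,780,593.75.

€3,780,594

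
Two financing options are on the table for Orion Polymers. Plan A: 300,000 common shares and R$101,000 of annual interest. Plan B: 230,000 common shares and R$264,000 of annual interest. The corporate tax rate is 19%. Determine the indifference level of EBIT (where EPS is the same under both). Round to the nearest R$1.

R$799,571

At indifference, (EBIT − 101,000)(1 − t)/300,000 = (EBIT − 264,000)(1 − t)/230,000.
The (1 − t) factor cancels: (EBIT − 101,000) × 230,000 = (EBIT − 264,000) × 300,000.
EBIT × (300,000 − 230,000) = 264,000 × 300,000 − 101,000 × 230,000 = 55,970,000,000, so EBIT = 55,970,000,000 ÷ 70,000 = 799,571.43.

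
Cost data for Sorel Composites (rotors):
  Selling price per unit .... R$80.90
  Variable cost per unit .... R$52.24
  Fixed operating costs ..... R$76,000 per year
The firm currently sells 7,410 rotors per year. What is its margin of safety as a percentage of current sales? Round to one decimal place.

64.2%

Contribution margin per unit = R$80.90 − R$52.24 = R$28.66. Break-even units = R$76,000 ÷ R$28.66 = 2,651.78; break-even revenue = 2,651.78 × R$80.90 = R$214,528.96.
Actual sales revenue = 7,410 × R$80.90 = R$599,469.00.
Margin of safety = (R$599,469.00 − R$214,528.96) ÷ R$599,469.00 = 64.2%.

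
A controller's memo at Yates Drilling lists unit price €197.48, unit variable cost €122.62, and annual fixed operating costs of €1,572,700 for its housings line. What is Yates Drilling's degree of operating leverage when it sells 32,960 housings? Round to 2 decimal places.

Contribution at this volume is 32,960 × €74.86 = €2,467,385.60.
EBIT = €2,467,385.60 − €1,572,700 = €894,685.60.
DOL = contribution ÷ EBIT = €2,467,385.60 ÷ €894,685.60 = 2.7578.

2.76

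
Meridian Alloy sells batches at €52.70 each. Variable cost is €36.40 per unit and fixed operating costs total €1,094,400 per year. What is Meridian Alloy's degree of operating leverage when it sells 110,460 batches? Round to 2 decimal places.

Contribution at this volume is 110,460 × €16.30 = €1,800,498.00.
Subtracting fixed costs: EBIT = €1,800,498.00 − €1,094,400 = €706,098.00.
DOL = contribution ÷ EBIT = €1,800,498.00 ÷ €706,098.00 = 2.5499.

2.55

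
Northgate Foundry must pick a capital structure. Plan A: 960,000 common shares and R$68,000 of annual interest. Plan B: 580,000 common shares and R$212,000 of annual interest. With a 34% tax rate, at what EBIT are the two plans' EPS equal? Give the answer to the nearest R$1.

Set EPS_A = EPS_B: (EBIT − R$68,000)(1 − 0.34) ÷ 960,000 = (EBIT − R$212,000)(1 − 0.34) ÷ 580,000.
Cancelling (1 − t) and cross-multiplying: 580,000·(EBIT − 68,000) = 960,000·(EBIT − 212,000).
Solving, EBIT = (212,000·960,000 − 68,000·580,000) / (960,000 − 580,000) = 164,080,000,000 / 380,000 = 431,789.47.

R$431,789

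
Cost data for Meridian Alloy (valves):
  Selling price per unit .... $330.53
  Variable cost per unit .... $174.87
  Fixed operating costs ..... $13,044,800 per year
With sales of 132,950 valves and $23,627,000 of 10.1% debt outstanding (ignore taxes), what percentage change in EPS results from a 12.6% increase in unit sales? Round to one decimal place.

+49.5%

At 132,950 units, contribution = 132,950 × $155.66 = $20,694,997.00.
Operating income = contribution − fixed costs = $20,694,997.00 − $13,044,800 = $7,650,197.00.
Interest = $2,386,327.00, so EBIT − I = $5,263,870.00.
DCL = total CM / (EBIT − I) = $20,694,997.00 / $5,263,870.00 = 3.9315.
%ΔEPS = DCL × %ΔSales = 3.9315 × +12.6% = +49.5%.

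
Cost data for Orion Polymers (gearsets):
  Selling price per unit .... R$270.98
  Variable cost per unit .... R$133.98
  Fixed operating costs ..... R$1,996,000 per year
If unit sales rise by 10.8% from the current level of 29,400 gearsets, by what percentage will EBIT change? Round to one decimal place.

+21.4%

Contribution at this volume is 29,400 × R$137.00 = R$4,027,800.00.
Operating income = contribution − fixed costs = R$4,027,800.00 − R$1,996,000 = R$2,031,800.00.
Degree of operating leverage = R$4,027,800.00 / R$2,031,800.00 = 1.9824.
So EBIT moves 1.9824 × (+10.8%) = +21.4%.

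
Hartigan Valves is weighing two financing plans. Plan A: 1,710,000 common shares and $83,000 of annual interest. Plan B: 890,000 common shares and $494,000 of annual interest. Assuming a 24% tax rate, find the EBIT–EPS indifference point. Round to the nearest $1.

At indifference, (EBIT − 83,000)(1 − t)/1,710,000 = (EBIT − 494,000)(1 − t)/890,000.
The (1 − t) factor cancels: (EBIT − 83,000) × 890,000 = (EBIT − 494,000) × 1,710,000.
EBIT × (1,710,000 − 890,000) = 494,000 × 1,710,000 − 83,000 × 890,000 = 770,870,000,000, so EBIT = 770,870,000,000 ÷ 820,000 = 940,085.37.

$940,085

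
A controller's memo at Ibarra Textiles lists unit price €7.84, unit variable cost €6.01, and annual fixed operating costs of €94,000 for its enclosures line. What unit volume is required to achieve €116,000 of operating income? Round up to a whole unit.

Contribution margin per unit = €7.84 − €6.01 = €1.83.
Units = (FC + target) / CM = (€94,000 + €116,000) / €1.83 = 114,754.10, so 114,755 enclosures.

114,755 enclosures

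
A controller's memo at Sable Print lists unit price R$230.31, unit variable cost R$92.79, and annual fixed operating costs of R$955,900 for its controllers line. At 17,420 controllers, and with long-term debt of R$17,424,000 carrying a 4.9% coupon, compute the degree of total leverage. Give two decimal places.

4.09

At 17,420 units, contribution = 17,420 × R$137.52 = R$2,395,598.40.
Operating income = contribution − fixed costs = R$2,395,598.40 − R$955,900 = R$1,439,698.40. Interest = R$853,776.00, so EBIT − I = R$585,922.40.
DCL = contribution ÷ (EBIT − I) = R$2,395,598.40 ÷ R$585,922.40 = 4.0886.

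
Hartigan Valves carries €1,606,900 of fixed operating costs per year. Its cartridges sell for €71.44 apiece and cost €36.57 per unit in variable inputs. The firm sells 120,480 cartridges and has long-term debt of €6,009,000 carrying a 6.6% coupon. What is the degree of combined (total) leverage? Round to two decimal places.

1.91

At 120,480 units, contribution = 120,480 × €34.87 = €4,201,137.60.
EBIT = €4,201,137.60 − €1,606,900 = €2,594,237.60. Interest = €396,594.00, so EBIT − I = €2,197,643.60.
DCL = contribution ÷ (EBIT − I) = €4,201,137.60 ÷ €2,197,643.60 = 1.9117.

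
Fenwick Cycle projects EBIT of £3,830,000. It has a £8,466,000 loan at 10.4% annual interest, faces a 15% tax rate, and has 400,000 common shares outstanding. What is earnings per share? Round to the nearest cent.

Pre-tax income = £3,830,000 − £880,464.00 = £2,949,536.00.
After tax at 15%: net income = £2,949,536.00 × 0.85 = £2,507,105.60.
EPS = £2,507,105.60 ÷ 400,000 = £6.27.

£6.27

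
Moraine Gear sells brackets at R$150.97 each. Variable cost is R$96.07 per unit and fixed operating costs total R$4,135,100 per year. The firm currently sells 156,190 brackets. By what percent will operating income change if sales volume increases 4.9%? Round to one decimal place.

+9.5%

Total contribution margin = 156,190 × R$54.90 = R$8,574,831.00.
Operating income = contribution − fixed costs = R$8,574,831.00 − R$4,135,100 = R$4,439,731.00.
Degree of operating leverage = R$8,574,831.00 / R$4,439,731.00 = 1.9314.
So EBIT moves 1.9314 × (+4.9%) = +9.5%.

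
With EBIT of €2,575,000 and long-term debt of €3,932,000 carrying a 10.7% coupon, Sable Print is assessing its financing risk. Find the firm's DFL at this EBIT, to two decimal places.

1.20

Annual interest charges come to €420,724.00.
DFL = EBIT ÷ (EBIT − I) = €2,575,000 ÷ (€2,575,000 − €420,724.00) = €2,575,000 ÷ €2,154,276.00 = 1.1953.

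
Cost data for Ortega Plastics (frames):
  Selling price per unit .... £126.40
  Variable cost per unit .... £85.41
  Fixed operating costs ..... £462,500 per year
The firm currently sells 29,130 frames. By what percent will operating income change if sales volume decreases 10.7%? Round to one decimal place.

Total contribution margin = 29,130 × £40.99 = £1,194,038.70.
EBIT = £1,194,038.70 − £462,500 = £731,538.70.
Degree of operating leverage = £1,194,038.70 / £731,538.70 = 1.6322.
So EBIT moves 1.6322 × (-10.7%) = -17.5%.

-17.5%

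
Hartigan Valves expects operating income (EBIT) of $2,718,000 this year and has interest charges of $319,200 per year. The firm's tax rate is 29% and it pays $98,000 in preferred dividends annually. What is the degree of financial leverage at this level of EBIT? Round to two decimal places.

1.20

Annual interest charges come to $319,200.00.
Pre-tax preferred-dividend burden = $98,000 ÷ (1 − 0.29) = $138,028.17.
DFL = EBIT ÷ [EBIT − I − D_p/(1−t)] = $2,718,000 ÷ [$2,718,000 − $319,200.00 − $138,028.17] = $2,718,000 ÷ $2,260,771.83 = 1.2022.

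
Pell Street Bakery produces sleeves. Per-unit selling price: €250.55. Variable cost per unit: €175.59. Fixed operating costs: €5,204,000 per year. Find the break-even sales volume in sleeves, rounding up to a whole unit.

Each unit contributes €250.55 − €175.59 = €74.96.
Units to break even: €5,204,000 ÷ €74.96 = 69,423.69, rounded up to 69,424.

69,424 sleeves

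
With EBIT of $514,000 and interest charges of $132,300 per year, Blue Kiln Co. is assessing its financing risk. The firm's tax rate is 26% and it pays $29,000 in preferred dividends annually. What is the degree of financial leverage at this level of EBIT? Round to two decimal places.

1.50

Annual interest charges come to $132,300.00.
Preferred dividends grossed up pre-tax: $29,000 / (1 − 0.26) = $39,189.19.
DFL = EBIT ÷ [EBIT − I − D_p/(1−t)] = $514,000 ÷ [$514,000 − $132,300.00 − $39,189.19] = $514,000 ÷ $342,510.81 = 1.5007.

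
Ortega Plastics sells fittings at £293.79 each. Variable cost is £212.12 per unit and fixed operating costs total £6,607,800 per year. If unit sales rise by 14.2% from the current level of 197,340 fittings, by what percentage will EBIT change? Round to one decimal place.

At 197,340 units, contribution = 197,340 × £81.67 = £16,116,757.80.
Subtracting fixed costs: EBIT = £16,116,757.80 − £6,607,800 = £9,508,957.80.
Degree of operating leverage = £16,116,757.80 / £9,508,957.80 = 1.6949.
%ΔEBIT = DOL × %ΔSales = 1.6949 × +14.2% = +24.1%.

+24.1%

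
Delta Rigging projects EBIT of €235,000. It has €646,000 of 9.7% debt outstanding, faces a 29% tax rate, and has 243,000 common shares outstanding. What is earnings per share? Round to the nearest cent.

Interest = €62,662.00, so EBT = €235,000 − €62,662.00 = €172,338.00.
Net income = €172,338.00 × (1 − 0.29) = €122,359.98.
Per share: €122,359.98 / 243,000 shares = €0.50.

€0.50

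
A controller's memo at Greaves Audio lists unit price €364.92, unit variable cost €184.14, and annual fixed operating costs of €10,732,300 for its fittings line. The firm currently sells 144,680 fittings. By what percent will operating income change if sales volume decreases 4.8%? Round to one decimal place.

Total contribution margin = 144,680 × €180.78 = €26,155,250.40.
Subtracting fixed costs: EBIT = €26,155,250.40 − €10,732,300 = €15,422,950.40.
So DOL = total CM / EBIT = €26,155,250.40 / €15,422,950.40 = 1.6959.
%ΔEBIT = DOL × %ΔSales = 1.6959 × -4.8% = -8.1%.

-8.1%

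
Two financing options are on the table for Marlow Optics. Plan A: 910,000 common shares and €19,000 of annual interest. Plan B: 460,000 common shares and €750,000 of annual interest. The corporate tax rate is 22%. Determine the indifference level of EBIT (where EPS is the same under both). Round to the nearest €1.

At indifference, (EBIT − 19,000)(1 − t)/910,000 = (EBIT − 750,000)(1 − t)/460,000.
Cancelling (1 − t) and cross-multiplying: 460,000·(EBIT − 19,000) = 910,000·(EBIT − 750,000).
EBIT × (910,000 − 460,000) = 750,000 × 910,000 − 19,000 × 460,000 = 673,760,000,000, so EBIT = 673,760,000,000 ÷ 450,000 = 1,497,244.44.

€1,497,244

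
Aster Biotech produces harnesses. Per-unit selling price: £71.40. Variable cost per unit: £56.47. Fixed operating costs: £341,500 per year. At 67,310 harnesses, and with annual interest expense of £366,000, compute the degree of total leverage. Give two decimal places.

Total contribution margin = 67,310 × £14.93 = £1,004,938.30.
Subtracting fixed costs: EBIT = £1,004,938.30 − £341,500 = £663,438.30. Interest = £366,000.00.
DOL = £1,004,938.30 ÷ £663,438.30 = 1.5147; DFL = £663,438.30 ÷ £297,438.30 = 2.2305.
Combined leverage = 1.5147 × 2.2305 = 3.3785.

3.38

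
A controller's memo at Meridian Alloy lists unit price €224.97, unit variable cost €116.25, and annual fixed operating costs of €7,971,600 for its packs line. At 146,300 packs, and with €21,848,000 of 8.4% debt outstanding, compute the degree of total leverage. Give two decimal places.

Total contribution margin = 146,300 × €108.72 = €15,905,736.00.
Subtracting fixed costs: EBIT = €15,905,736.00 − €7,971,600 = €7,934,136.00. Interest = €1,835,232.00.
DOL = €15,905,736.00 ÷ €7,934,136.00 = 2.0047; DFL = €7,934,136.00 ÷ €6,098,904.00 = 1.3009.
DCL = DOL × DFL = 2.0047 × 1.3009 = 2.6079.

2.61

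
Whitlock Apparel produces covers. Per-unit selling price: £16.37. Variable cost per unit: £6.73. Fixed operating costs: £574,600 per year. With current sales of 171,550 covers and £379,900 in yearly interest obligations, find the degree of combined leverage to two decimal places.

Total contribution margin = 171,550 × £9.64 = £1,653,742.00.
Operating income = contribution − fixed costs = £1,653,742.00 − £574,600 = £1,079,142.00. Interest = £379,900.00, so EBIT − I = £699,242.00.
DCL = contribution ÷ (EBIT − I) = £1,653,742.00 ÷ £699,242.00 = 2.3650.

2.37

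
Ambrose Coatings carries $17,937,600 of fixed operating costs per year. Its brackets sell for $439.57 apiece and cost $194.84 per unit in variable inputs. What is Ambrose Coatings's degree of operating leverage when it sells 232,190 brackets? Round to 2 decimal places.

1.46

At 232,190 units, contribution = 232,190 × $244.73 = $56,823,858.70.
EBIT = $56,823,858.70 − $17,937,600 = $38,886,258.70.
DOL = contribution ÷ EBIT = $56,823,858.70 ÷ $38,886,258.70 = 1.4613.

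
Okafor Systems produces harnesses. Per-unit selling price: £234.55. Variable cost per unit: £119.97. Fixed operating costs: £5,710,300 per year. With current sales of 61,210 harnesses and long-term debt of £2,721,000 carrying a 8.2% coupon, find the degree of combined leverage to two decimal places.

6.49

At 61,210 units, contribution = 61,210 × £114.58 = £7,013,441.80.
Subtracting fixed costs: EBIT = £7,013,441.80 − £5,710,300 = £1,303,141.80. Interest = £223,122.00, so EBIT − I = £1,080,019.80.
Degree of total leverage = total CM / (EBIT − interest) = £7,013,441.80 / £1,080,019.80 = 6.4938.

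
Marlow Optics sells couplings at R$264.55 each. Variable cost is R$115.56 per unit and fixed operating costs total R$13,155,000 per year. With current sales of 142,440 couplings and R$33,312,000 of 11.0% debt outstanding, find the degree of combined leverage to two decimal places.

At 142,440 units, contribution = 142,440 × R$148.99 = R$21,222,135.60.
Operating income = contribution − fixed costs = R$21,222,135.60 − R$13,155,000 = R$8,067,135.60. Interest = R$3,664,320.00, so EBIT − I = R$4,402,815.60.
DCL = contribution ÷ (EBIT − I) = R$21,222,135.60 ÷ R$4,402,815.60 = 4.8201.

4.82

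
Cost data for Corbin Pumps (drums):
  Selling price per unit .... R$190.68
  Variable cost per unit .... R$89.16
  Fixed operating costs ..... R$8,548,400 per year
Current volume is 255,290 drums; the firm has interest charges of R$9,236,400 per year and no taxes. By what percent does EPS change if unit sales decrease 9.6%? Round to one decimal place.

-30.6%

At 255,290 units, contribution = 255,290 × R$101.52 = R$25,917,040.80.
EBIT = R$25,917,040.80 − R$8,548,400 = R$17,368,640.80.
Interest = R$9,236,400.00, so EBIT − I = R$8,132,240.80.
DCL = total CM / (EBIT − I) = R$25,917,040.80 / R$8,132,240.80 = 3.1869.
%ΔEPS = DCL × %ΔSales = 3.1869 × -9.6% = -30.6%.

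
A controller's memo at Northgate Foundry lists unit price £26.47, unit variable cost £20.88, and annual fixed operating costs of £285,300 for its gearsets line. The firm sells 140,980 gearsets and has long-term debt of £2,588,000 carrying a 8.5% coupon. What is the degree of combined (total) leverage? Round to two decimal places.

Total contribution margin = 140,980 × £5.59 = £788,078.20.
Operating income = contribution − fixed costs = £788,078.20 − £285,300 = £502,778.20. Interest = £219,980.00, so EBIT − I = £282,798.20.
DCL = contribution ÷ (EBIT − I) = £788,078.20 ÷ £282,798.20 = 2.7867.

2.79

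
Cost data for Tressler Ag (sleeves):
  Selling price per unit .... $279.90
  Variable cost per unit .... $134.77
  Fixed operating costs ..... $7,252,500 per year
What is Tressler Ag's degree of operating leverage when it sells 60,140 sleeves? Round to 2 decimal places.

At 60,140 units, contribution = 60,140 × $145.13 = $8,728,118.20.
Operating income = contribution − fixed costs = $8,728,118.20 − $7,252,500 = $1,475,618.20.
Degree of operating leverage = $8,728,118.20 / $1,475,618.20 = 5.9149.

5.91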